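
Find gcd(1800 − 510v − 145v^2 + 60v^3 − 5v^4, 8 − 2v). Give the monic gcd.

Apply the Euclidean algorithm:
  −5v^4 + 60v^3 − 145v^2 − 510v + 1800 = ((5/2)v^3 − 20v^2 − (15/2)v + 225)(−2v + 8) + (0)
Last nonzero remainder: −2v + 8. Dividing through by −2 gives the monic gcd v − 4.

−4 + v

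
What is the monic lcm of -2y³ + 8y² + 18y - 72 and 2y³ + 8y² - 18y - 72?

y⁴ - 25y² + 144

By polynomial division,
  -2y³ + 8y² + 18y - 72 = (-1)(2y³ + 8y² - 18y - 72) + (16y² - 144)
  2y³ + 8y² - 18y - 72 = ((1/8)y + 1/2)(16y² - 144) + (0)
Last nonzero remainder: 16y² - 144. Dividing through by 16 gives the monic gcd y² - 9.
Then lcm(f, g) = f·g / gcd(f, g); expanding and making the result monic gives the answer.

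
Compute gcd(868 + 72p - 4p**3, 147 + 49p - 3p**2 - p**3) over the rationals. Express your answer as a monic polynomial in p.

Repeated division with remainder:
  -4p**3 + 72p + 868 = (4)(-p**3 - 3p**2 + 49p + 147) + (12p**2 - 124p + 280)
  -p**3 - 3p**2 + 49p + 147 = (-(1/12)p - 10/9)(12p**2 - 124p + 280) + (-(589/9)p + 4123/9)
  12p**2 - 124p + 280 = (-(108/589)p + 360/589)(-(589/9)p + 4123/9) + (0)
Last nonzero remainder: -(589/9)p + 4123/9. Dividing through by -589/9 gives the monic gcd p - 7.

-7 + p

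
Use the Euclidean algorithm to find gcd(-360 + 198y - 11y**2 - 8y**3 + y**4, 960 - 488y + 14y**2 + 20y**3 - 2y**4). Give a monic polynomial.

Euclidean algorithm in ℚ[y]:
  y**4 - 8y**3 - 11y**2 + 198y - 360 = (-1/2)(-2y**4 + 20y**3 + 14y**2 - 488y + 960) + (2y**3 - 4y**2 - 46y + 120)
  -2y**4 + 20y**3 + 14y**2 - 488y + 960 = (-y + 8)(2y**3 - 4y**2 - 46y + 120) + (0)
Last nonzero remainder: 2y**3 - 4y**2 - 46y + 120. Dividing through by 2 gives the monic gcd y**3 - 2y**2 - 23y + 60.

60 - 23y - 2y**2 + y**3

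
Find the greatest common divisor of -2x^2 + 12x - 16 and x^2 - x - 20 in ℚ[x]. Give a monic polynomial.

Apply the Euclidean algorithm:
  -2x^2 + 12x - 16 = (-2)(x^2 - x - 20) + (10x - 56)
  x^2 - x - 20 = ((1/10)x + 23/50)(10x - 56) + (144/25)
  10x - 56 = ((125/72)x - 175/18)(144/25) + (0)
The last nonzero remainder is the constant 144/25, so the polynomials are coprime and gcd = 1.

1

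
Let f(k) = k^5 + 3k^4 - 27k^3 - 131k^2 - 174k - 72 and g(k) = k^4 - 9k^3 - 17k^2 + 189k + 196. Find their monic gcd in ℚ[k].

k^2 + 5k + 4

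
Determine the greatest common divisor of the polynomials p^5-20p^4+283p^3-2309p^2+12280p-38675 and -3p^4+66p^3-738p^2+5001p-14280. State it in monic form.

p^3-14p^2+134p-595

By polynomial division,
  p^5-20p^4+283p^3-2309p^2+12280p-38675 = (-(1/3)p-2/3)(-3p^4+66p^3-738p^2+5001p-14280) + (81p^3-1134p^2+10854p-48195)
  -3p^4+66p^3-738p^2+5001p-14280 = (-(1/27)p+8/27)(81p^3-1134p^2+10854p-48195) + (0)
Last nonzero remainder: 81p^3-1134p^2+10854p-48195. Dividing through by 81 gives the monic gcd p^3-14p^2+134p-595.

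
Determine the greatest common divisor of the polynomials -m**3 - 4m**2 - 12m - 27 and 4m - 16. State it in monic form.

1

By polynomial division,
  -m**3 - 4m**2 - 12m - 27 = (-(1/4)m**2 - 2m - 11)(4m - 16) + (-203)
  4m - 16 = (-(4/203)m + 16/203)(-203) + (0)
The last nonzero remainder is the constant -203, so the polynomials are coprime and gcd = 1.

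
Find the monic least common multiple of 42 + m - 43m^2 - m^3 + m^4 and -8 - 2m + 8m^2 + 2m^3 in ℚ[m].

168 + 46m - 171m^2 - 47m^3 + 3m^4 + m^5

By polynomial division,
  m^4 - m^3 - 43m^2 + m + 42 = ((1/2)m - 5/2)(2m^3 + 8m^2 - 2m - 8) + (-22m^2 + 22)
  2m^3 + 8m^2 - 2m - 8 = (-(1/11)m - 4/11)(-22m^2 + 22) + (0)
Last nonzero remainder: -22m^2 + 22. Dividing through by -22 gives the monic gcd m^2 - 1.
Then lcm(f, g) = f·g / gcd(f, g); expanding and making the result monic gives the answer.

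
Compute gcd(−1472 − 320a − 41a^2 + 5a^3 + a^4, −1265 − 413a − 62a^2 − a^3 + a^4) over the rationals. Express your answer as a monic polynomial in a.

23 + 5a + a^2

By polynomial division,
  a^4 + 5a^3 − 41a^2 − 320a − 1472 = (a^4 − a^3 − 62a^2 − 413a − 1265) + (6a^3 + 21a^2 + 93a − 207)
  a^4 − a^3 − 62a^2 − 413a − 1265 = ((1/6)a − 3/4)(6a^3 + 21a^2 + 93a − 207) + (−(247/4)a^2 − (1235/4)a − 5681/4)
  6a^3 + 21a^2 + 93a − 207 = (−(24/247)a + 36/247)(−(247/4)a^2 − (1235/4)a − 5681/4) + (0)
Last nonzero remainder: −(247/4)a^2 − (1235/4)a − 5681/4. Dividing through by −247/4 gives the monic gcd a^2 + 5a + 23.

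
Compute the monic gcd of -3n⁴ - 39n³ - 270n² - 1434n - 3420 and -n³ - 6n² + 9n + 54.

n + 6

Euclidean algorithm in ℚ[n]:
  -3n⁴ - 39n³ - 270n² - 1434n - 3420 = (3n + 21)(-n³ - 6n² + 9n + 54) + (-171n² - 1785n - 4554)
  -n³ - 6n² + 9n + 54 = ((1/171)n - 253/9747)(-171n² - 1785n - 4554) + (-(34768/3249)n - 69536/1083)
  -171n² - 1785n - 4554 = ((555579/34768)n + 2465991/34768)(-(34768/3249)n - 69536/1083) + (0)
Last nonzero remainder: -(34768/3249)n - 69536/1083. Dividing through by -34768/3249 gives the monic gcd n + 6.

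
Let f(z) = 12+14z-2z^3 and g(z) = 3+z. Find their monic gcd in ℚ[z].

Apply the Euclidean algorithm:
  -2z^3+14z+12 = (-2z^2+6z-4)(z+3) + (24)
  z+3 = ((1/24)z+1/8)(24) + (0)
The last nonzero remainder is the constant 24, so the polynomials are coprime and gcd = 1.

1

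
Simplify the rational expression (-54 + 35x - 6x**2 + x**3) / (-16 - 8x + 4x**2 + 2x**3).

Apply the Euclidean algorithm:
  x**3 - 6x**2 + 35x - 54 = (1/2)(2x**3 + 4x**2 - 8x - 16) + (-8x**2 + 39x - 46)
  2x**3 + 4x**2 - 8x - 16 = (-(1/4)x - 55/32)(-8x**2 + 39x - 46) + ((1521/32)x - 1521/16)
  -8x**2 + 39x - 46 = (-(256/1521)x + 736/1521)((1521/32)x - 1521/16) + (0)
Last nonzero remainder: (1521/32)x - 1521/16. Dividing through by 1521/32 gives the monic gcd x - 2.
Cancel x - 2 from numerator and denominator to get the reduced form.

(27 - 4x + x**2)/(8 + 8x + 2x**2)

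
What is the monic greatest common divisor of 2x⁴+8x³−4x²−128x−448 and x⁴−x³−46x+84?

x²+4x+14

Euclidean algorithm in ℚ[x]:
  2x⁴+8x³−4x²−128x−448 = (2)(x⁴−x³−46x+84) + (10x³−4x²−36x−616)
  x⁴−x³−46x+84 = ((1/10)x−3/50)(10x³−4x²−36x−616) + ((84/25)x²+(336/25)x+1176/25)
  10x³−4x²−36x−616 = ((125/42)x−275/21)((84/25)x²+(336/25)x+1176/25) + (0)
Last nonzero remainder: (84/25)x²+(336/25)x+1176/25. Dividing through by 84/25 gives the monic gcd x²+4x+14.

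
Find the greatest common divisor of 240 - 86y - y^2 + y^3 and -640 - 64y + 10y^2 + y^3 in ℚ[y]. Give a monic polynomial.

Repeated division with remainder:
  y^3 - y^2 - 86y + 240 = (y^3 + 10y^2 - 64y - 640) + (-11y^2 - 22y + 880)
  y^3 + 10y^2 - 64y - 640 = (-(1/11)y - 8/11)(-11y^2 - 22y + 880) + (0)
Last nonzero remainder: -11y^2 - 22y + 880. Dividing through by -11 gives the monic gcd y^2 + 2y - 80.

-80 + 2y + y^2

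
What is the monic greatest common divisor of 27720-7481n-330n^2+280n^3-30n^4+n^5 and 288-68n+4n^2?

72-17n+n^2

Euclidean algorithm in ℚ[n]:
  n^5-30n^4+280n^3-330n^2-7481n+27720 = ((1/4)n^3-(13/4)n^2-(13/4)n+385/4)(4n^2-68n+288) + (0)
Last nonzero remainder: 4n^2-68n+288. Dividing through by 4 gives the monic gcd n^2-17n+72.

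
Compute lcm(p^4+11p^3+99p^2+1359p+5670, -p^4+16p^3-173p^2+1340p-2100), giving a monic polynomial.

p^6-p^5-13p^4+391p^3-8658p^2-40860p+113400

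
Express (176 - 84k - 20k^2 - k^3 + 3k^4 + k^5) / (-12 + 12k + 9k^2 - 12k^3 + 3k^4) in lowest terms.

Repeated division with remainder:
  k^5 + 3k^4 - k^3 - 20k^2 - 84k + 176 = ((1/3)k + 7/3)(3k^4 - 12k^3 + 9k^2 + 12k - 12) + (24k^3 - 45k^2 - 108k + 204)
  3k^4 - 12k^3 + 9k^2 + 12k - 12 = ((1/8)k - 17/64)(24k^3 - 45k^2 - 108k + 204) + ((675/64)k^2 - (675/16)k + 675/16)
  24k^3 - 45k^2 - 108k + 204 = ((512/225)k + 1088/225)((675/64)k^2 - (675/16)k + 675/16) + (0)
Last nonzero remainder: (675/64)k^2 - (675/16)k + 675/16. Dividing through by 675/64 gives the monic gcd k^2 - 4k + 4.
Cancel k^2 - 4k + 4 from numerator and denominator to get the reduced form.

(44 + 23k + 7k^2 + k^3)/(-3 + 3k^2)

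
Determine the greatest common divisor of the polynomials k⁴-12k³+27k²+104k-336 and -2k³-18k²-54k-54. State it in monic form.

k+3

Euclidean algorithm in ℚ[k]:
  k⁴-12k³+27k²+104k-336 = (-(1/2)k+21/2)(-2k³-18k²-54k-54) + (189k²+644k+231)
  -2k³-18k²-54k-54 = (-(2/189)k-302/5103)(189k²+644k+231) + (-(9800/729)k-9800/243)
  189k²+644k+231 = (-(19683/1400)k-8019/1400)(-(9800/729)k-9800/243) + (0)
Last nonzero remainder: -(9800/729)k-9800/243. Dividing through by -9800/729 gives the monic gcd k+3.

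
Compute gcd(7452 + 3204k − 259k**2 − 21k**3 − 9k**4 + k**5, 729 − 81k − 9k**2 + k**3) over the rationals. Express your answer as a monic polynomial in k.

81 − 18k + k**2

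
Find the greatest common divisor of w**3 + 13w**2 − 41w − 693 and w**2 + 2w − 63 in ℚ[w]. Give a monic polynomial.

w**2 + 2w − 63

Euclidean algorithm in ℚ[w]:
  w**3 + 13w**2 − 41w − 693 = (w + 11)(w**2 + 2w − 63) + (0)
The last nonzero remainder w**2 + 2w − 63 is already monic.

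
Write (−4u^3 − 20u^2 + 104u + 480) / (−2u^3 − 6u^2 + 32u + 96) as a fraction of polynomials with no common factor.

(2u^2 + 2u − 60)/(u^2 − u − 12)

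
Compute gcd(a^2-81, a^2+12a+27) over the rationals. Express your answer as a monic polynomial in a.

a+9

Apply the Euclidean algorithm:
  a^2-81 = (a^2+12a+27) + (-12a-108)
  a^2+12a+27 = (-(1/12)a-1/4)(-12a-108) + (0)
Last nonzero remainder: -12a-108. Dividing through by -12 gives the monic gcd a+9.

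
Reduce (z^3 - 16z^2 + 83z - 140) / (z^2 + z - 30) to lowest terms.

(z^2 - 11z + 28)/(z + 6)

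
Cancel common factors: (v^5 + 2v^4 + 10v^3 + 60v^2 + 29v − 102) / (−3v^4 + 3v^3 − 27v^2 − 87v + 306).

By polynomial division,
  v^5 + 2v^4 + 10v^3 + 60v^2 + 29v − 102 = (−(1/3)v − 1)(−3v^4 + 3v^3 − 27v^2 − 87v + 306) + (4v^3 + 4v^2 + 44v + 204)
  −3v^4 + 3v^3 − 27v^2 − 87v + 306 = (−(3/4)v + 3/2)(4v^3 + 4v^2 + 44v + 204) + (0)
Last nonzero remainder: 4v^3 + 4v^2 + 44v + 204. Dividing through by 4 gives the monic gcd v^3 + v^2 + 11v + 51.
Cancel v^3 + v^2 + 11v + 51 from numerator and denominator to get the reduced form.

(−v^2 − v + 2)/(3v − 6)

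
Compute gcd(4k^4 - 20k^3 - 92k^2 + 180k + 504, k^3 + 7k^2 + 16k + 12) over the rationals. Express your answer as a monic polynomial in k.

By polynomial division,
  4k^4 - 20k^3 - 92k^2 + 180k + 504 = (4k - 48)(k^3 + 7k^2 + 16k + 12) + (180k^2 + 900k + 1080)
  k^3 + 7k^2 + 16k + 12 = ((1/180)k + 1/90)(180k^2 + 900k + 1080) + (0)
Last nonzero remainder: 180k^2 + 900k + 1080. Dividing through by 180 gives the monic gcd k^2 + 5k + 6.

k^2 + 5k + 6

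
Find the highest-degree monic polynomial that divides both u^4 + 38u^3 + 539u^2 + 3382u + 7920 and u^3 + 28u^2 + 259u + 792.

u^3 + 28u^2 + 259u + 792

By polynomial division,
  u^4 + 38u^3 + 539u^2 + 3382u + 7920 = (u + 10)(u^3 + 28u^2 + 259u + 792) + (0)
The last nonzero remainder u^3 + 28u^2 + 259u + 792 is already monic.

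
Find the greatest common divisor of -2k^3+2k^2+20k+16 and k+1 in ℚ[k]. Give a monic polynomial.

k+1

Euclidean algorithm in ℚ[k]:
  -2k^3+2k^2+20k+16 = (-2k^2+4k+16)(k+1) + (0)
The last nonzero remainder k+1 is already monic.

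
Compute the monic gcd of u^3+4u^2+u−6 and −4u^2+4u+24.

By polynomial division,
  u^3+4u^2+u−6 = (−(1/4)u−5/4)(−4u^2+4u+24) + (12u+24)
  −4u^2+4u+24 = (−(1/3)u+1)(12u+24) + (0)
Last nonzero remainder: 12u+24. Dividing through by 12 gives the monic gcd u+2.

u+2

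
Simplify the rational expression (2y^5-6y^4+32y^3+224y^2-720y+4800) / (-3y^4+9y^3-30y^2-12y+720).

(-2y^3+2y^2+12y-240)/(3y^2-3y-36)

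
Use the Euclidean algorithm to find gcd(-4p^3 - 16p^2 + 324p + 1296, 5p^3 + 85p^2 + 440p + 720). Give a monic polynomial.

Apply the Euclidean algorithm:
  -4p^3 - 16p^2 + 324p + 1296 = (-4/5)(5p^3 + 85p^2 + 440p + 720) + (52p^2 + 676p + 1872)
  5p^3 + 85p^2 + 440p + 720 = ((5/52)p + 5/13)(52p^2 + 676p + 1872) + (0)
Last nonzero remainder: 52p^2 + 676p + 1872. Dividing through by 52 gives the monic gcd p^2 + 13p + 36.

p^2 + 13p + 36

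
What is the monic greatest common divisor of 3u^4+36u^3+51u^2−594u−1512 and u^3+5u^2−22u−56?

Repeated division with remainder:
  3u^4+36u^3+51u^2−594u−1512 = (3u+21)(u^3+5u^2−22u−56) + (12u^2+36u−336)
  u^3+5u^2−22u−56 = ((1/12)u+1/6)(12u^2+36u−336) + (0)
Last nonzero remainder: 12u^2+36u−336. Dividing through by 12 gives the monic gcd u^2+3u−28.

u^2+3u−28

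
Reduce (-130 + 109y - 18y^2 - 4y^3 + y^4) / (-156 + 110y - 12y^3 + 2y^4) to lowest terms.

(5 + y)/(6 + 2y)

Repeated division with remainder:
  y^4 - 4y^3 - 18y^2 + 109y - 130 = (1/2)(2y^4 - 12y^3 + 110y - 156) + (2y^3 - 18y^2 + 54y - 52)
  2y^4 - 12y^3 + 110y - 156 = (y + 3)(2y^3 - 18y^2 + 54y - 52) + (0)
Last nonzero remainder: 2y^3 - 18y^2 + 54y - 52. Dividing through by 2 gives the monic gcd y^3 - 9y^2 + 27y - 26.
Cancel y^3 - 9y^2 + 27y - 26 from numerator and denominator to get the reduced form.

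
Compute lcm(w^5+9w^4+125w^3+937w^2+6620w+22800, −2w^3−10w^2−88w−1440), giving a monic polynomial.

Euclidean algorithm in ℚ[w]:
  w^5+9w^4+125w^3+937w^2+6620w+22800 = (−(1/2)w^2−2w−61/2)(−2w^3−10w^2−88w−1440) + (−264w^2+1056w−21120)
  −2w^3−10w^2−88w−1440 = ((1/132)w+3/44)(−264w^2+1056w−21120) + (0)
Last nonzero remainder: −264w^2+1056w−21120. Dividing through by −264 gives the monic gcd w^2−4w+80.
Then lcm(f, g) = f·g / gcd(f, g); expanding and making the result monic gives the answer.

w^6+18w^5+206w^4+2062w^3+15053w^2+82380w+205200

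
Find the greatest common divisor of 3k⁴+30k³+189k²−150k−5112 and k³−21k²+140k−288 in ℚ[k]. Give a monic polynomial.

Apply the Euclidean algorithm:
  3k⁴+30k³+189k²−150k−5112 = (3k+93)(k³−21k²+140k−288) + (1722k²−12306k+21672)
  k³−21k²+140k−288 = ((1/1722)k−284/35301)(1722k²−12306k+21672) + ((47760/1681)k−191040/1681)
  1722k²−12306k+21672 = ((482447/7960)k−1517943/7960)((47760/1681)k−191040/1681) + (0)
Last nonzero remainder: (47760/1681)k−191040/1681. Dividing through by 47760/1681 gives the monic gcd k−4.

k−4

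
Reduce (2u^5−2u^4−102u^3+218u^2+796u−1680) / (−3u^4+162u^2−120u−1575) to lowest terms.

By polynomial division,
  2u^5−2u^4−102u^3+218u^2+796u−1680 = (−(2/3)u+2/3)(−3u^4+162u^2−120u−1575) + (6u^3+30u^2−174u−630)
  −3u^4+162u^2−120u−1575 = (−(1/2)u+5/2)(6u^3+30u^2−174u−630) + (0)
Last nonzero remainder: 6u^3+30u^2−174u−630. Dividing through by 6 gives the monic gcd u^3+5u^2−29u−105.
Cancel u^3+5u^2−29u−105 from numerator and denominator to get the reduced form.

(−2u^2+12u−16)/(3u−15)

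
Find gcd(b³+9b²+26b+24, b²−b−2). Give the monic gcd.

Apply the Euclidean algorithm:
  b³+9b²+26b+24 = (b+10)(b²−b−2) + (38b+44)
  b²−b−2 = ((1/38)b−41/722)(38b+44) + (180/361)
  38b+44 = ((6859/90)b+3971/45)(180/361) + (0)
The last nonzero remainder is the constant 180/361, so the polynomials are coprime and gcd = 1.

1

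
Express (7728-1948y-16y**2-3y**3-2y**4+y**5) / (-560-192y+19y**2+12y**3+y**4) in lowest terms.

Euclidean algorithm in ℚ[y]:
  y**5-2y**4-3y**3-16y**2-1948y+7728 = (y-14)(y**4+12y**3+19y**2-192y-560) + (146y**3+442y**2-4076y-112)
  y**4+12y**3+19y**2-192y-560 = ((1/146)y+655/10658)(146y**3+442y**2-4076y-112) + ((105270/5329)y**2+(315810/5329)y-2947560/5329)
  146y**3+442y**2-4076y-112 = ((389017/52635)y+10658/52635)((105270/5329)y**2+(315810/5329)y-2947560/5329) + (0)
Last nonzero remainder: (105270/5329)y**2+(315810/5329)y-2947560/5329. Dividing through by 105270/5329 gives the monic gcd y**2+3y-28.
Cancel y**2+3y-28 from numerator and denominator to get the reduced form.

(-276+40y-5y**2+y**3)/(20+9y+y**2)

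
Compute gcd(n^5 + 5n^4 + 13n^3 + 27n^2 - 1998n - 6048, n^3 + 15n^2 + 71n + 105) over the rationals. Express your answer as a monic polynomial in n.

Euclidean algorithm in ℚ[n]:
  n^5 + 5n^4 + 13n^3 + 27n^2 - 1998n - 6048 = (n^2 - 10n + 92)(n^3 + 15n^2 + 71n + 105) + (-748n^2 - 7480n - 15708)
  n^3 + 15n^2 + 71n + 105 = (-(1/748)n - 5/748)(-748n^2 - 7480n - 15708) + (0)
Last nonzero remainder: -748n^2 - 7480n - 15708. Dividing through by -748 gives the monic gcd n^2 + 10n + 21.

n^2 + 10n + 21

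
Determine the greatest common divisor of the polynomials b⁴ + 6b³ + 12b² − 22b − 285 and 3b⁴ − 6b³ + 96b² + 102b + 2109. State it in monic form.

b² + 4b + 19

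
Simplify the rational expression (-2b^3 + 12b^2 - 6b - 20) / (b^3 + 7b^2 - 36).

(-2b^2 + 8b + 10)/(b^2 + 9b + 18)

Euclidean algorithm in ℚ[b]:
  -2b^3 + 12b^2 - 6b - 20 = (-2)(b^3 + 7b^2 - 36) + (26b^2 - 6b - 92)
  b^3 + 7b^2 - 36 = ((1/26)b + 47/169)(26b^2 - 6b - 92) + ((880/169)b - 1760/169)
  26b^2 - 6b - 92 = ((2197/440)b + 3887/440)((880/169)b - 1760/169) + (0)
Last nonzero remainder: (880/169)b - 1760/169. Dividing through by 880/169 gives the monic gcd b - 2.
Cancel b - 2 from numerator and denominator to get the reduced form.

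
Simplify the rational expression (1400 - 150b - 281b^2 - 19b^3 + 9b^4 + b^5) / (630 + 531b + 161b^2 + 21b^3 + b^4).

(40 - 18b - 3b^2 + b^3)/(18 + 9b + b^2)

Euclidean algorithm in ℚ[b]:
  b^5 + 9b^4 - 19b^3 - 281b^2 - 150b + 1400 = (b - 12)(b^4 + 21b^3 + 161b^2 + 531b + 630) + (72b^3 + 1120b^2 + 5592b + 8960)
  b^4 + 21b^3 + 161b^2 + 531b + 630 = ((1/72)b + 49/648)(72b^3 + 1120b^2 + 5592b + 8960) + (-(110/81)b^2 - (440/27)b - 3850/81)
  72b^3 + 1120b^2 + 5592b + 8960 = (-(2916/55)b - 10368/55)(-(110/81)b^2 - (440/27)b - 3850/81) + (0)
Last nonzero remainder: -(110/81)b^2 - (440/27)b - 3850/81. Dividing through by -110/81 gives the monic gcd b^2 + 12b + 35.
Cancel b^2 + 12b + 35 from numerator and denominator to get the reduced form.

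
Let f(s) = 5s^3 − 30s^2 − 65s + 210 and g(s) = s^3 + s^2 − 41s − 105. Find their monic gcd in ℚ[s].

s^2 − 4s − 21

By polynomial division,
  5s^3 − 30s^2 − 65s + 210 = (5)(s^3 + s^2 − 41s − 105) + (−35s^2 + 140s + 735)
  s^3 + s^2 − 41s − 105 = (−(1/35)s − 1/7)(−35s^2 + 140s + 735) + (0)
Last nonzero remainder: −35s^2 + 140s + 735. Dividing through by −35 gives the monic gcd s^2 − 4s − 21.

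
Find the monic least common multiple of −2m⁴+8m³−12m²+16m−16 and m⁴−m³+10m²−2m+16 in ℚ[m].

Apply the Euclidean algorithm:
  −2m⁴+8m³−12m²+16m−16 = (−2)(m⁴−m³+10m²−2m+16) + (6m³+8m²+12m+16)
  m⁴−m³+10m²−2m+16 = ((1/6)m−7/18)(6m³+8m²+12m+16) + ((100/9)m²+200/9)
  6m³+8m²+12m+16 = ((27/50)m+18/25)((100/9)m²+200/9) + (0)
Last nonzero remainder: (100/9)m²+200/9. Dividing through by 100/9 gives the monic gcd m²+2.
Then lcm(f, g) = f·g / gcd(f, g); expanding and making the result monic gives the answer.

m⁶−5m⁵+18m⁴−46m³+64m²−72m+64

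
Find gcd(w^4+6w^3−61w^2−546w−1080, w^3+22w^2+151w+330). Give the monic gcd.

w^2+11w+30

Euclidean algorithm in ℚ[w]:
  w^4+6w^3−61w^2−546w−1080 = (w−16)(w^3+22w^2+151w+330) + (140w^2+1540w+4200)
  w^3+22w^2+151w+330 = ((1/140)w+11/140)(140w^2+1540w+4200) + (0)
Last nonzero remainder: 140w^2+1540w+4200. Dividing through by 140 gives the monic gcd w^2+11w+30.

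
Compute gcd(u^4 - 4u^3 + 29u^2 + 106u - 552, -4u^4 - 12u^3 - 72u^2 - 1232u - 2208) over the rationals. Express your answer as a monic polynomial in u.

u^2 - 5u + 46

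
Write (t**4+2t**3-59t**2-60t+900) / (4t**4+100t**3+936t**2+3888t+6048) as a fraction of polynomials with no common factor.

(t**2-10t+25)/(4t**2+52t+168)

Apply the Euclidean algorithm:
  t**4+2t**3-59t**2-60t+900 = (1/4)(4t**4+100t**3+936t**2+3888t+6048) + (-23t**3-293t**2-1032t-612)
  4t**4+100t**3+936t**2+3888t+6048 = (-(4/23)t-1128/529)(-23t**3-293t**2-1032t-612) + ((69696/529)t**2+(836352/529)t+2509056/529)
  -23t**3-293t**2-1032t-612 = (-(12167/69696)t-8993/69696)((69696/529)t**2+(836352/529)t+2509056/529) + (0)
Last nonzero remainder: (69696/529)t**2+(836352/529)t+2509056/529. Dividing through by 69696/529 gives the monic gcd t**2+12t+36.
Cancel t**2+12t+36 from numerator and denominator to get the reduced form.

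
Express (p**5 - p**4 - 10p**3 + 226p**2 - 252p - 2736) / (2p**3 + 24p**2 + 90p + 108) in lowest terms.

Apply the Euclidean algorithm:
  p**5 - p**4 - 10p**3 + 226p**2 - 252p - 2736 = ((1/2)p**2 - (13/2)p + 101/2)(2p**3 + 24p**2 + 90p + 108) + (-455p**2 - 4095p - 8190)
  2p**3 + 24p**2 + 90p + 108 = (-(2/455)p - 6/455)(-455p**2 - 4095p - 8190) + (0)
Last nonzero remainder: -455p**2 - 4095p - 8190. Dividing through by -455 gives the monic gcd p**2 + 9p + 18.
Cancel p**2 + 9p + 18 from numerator and denominator to get the reduced form.

(p**3 - 10p**2 + 62p - 152)/(2p + 6)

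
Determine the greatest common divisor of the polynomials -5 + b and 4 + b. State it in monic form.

Repeated division with remainder:
  b - 5 = (b + 4) + (-9)
  b + 4 = (-(1/9)b - 4/9)(-9) + (0)
The last nonzero remainder is the constant -9, so the polynomials are coprime and gcd = 1.

1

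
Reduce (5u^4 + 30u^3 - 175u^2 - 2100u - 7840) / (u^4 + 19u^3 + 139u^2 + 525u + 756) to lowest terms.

By polynomial division,
  5u^4 + 30u^3 - 175u^2 - 2100u - 7840 = (5)(u^4 + 19u^3 + 139u^2 + 525u + 756) + (-65u^3 - 870u^2 - 4725u - 11620)
  u^4 + 19u^3 + 139u^2 + 525u + 756 = (-(1/65)u - 73/845)(-65u^3 - 870u^2 - 4725u - 11620) + (-(1496/169)u^2 - (10472/169)u - 41888/169)
  -65u^3 - 870u^2 - 4725u - 11620 = ((10985/1496)u + 70135/1496)(-(1496/169)u^2 - (10472/169)u - 41888/169) + (0)
Last nonzero remainder: -(1496/169)u^2 - (10472/169)u - 41888/169. Dividing through by -1496/169 gives the monic gcd u^2 + 7u + 28.
Cancel u^2 + 7u + 28 from numerator and denominator to get the reduced form.

(5u^2 - 5u - 280)/(u^2 + 12u + 27)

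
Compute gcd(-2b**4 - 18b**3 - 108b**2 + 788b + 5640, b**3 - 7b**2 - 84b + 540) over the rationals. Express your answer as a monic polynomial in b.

b - 6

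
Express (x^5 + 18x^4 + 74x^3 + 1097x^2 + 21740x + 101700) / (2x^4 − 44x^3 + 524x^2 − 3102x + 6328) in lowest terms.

(x^3 + 29x^2 + 280x + 900)/(2x^2 − 22x + 56)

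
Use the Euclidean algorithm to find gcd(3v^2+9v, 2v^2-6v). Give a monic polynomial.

Apply the Euclidean algorithm:
  3v^2+9v = (3/2)(2v^2-6v) + (18v)
  2v^2-6v = ((1/9)v-1/3)(18v) + (0)
Last nonzero remainder: 18v. Dividing through by 18 gives the monic gcd v.

v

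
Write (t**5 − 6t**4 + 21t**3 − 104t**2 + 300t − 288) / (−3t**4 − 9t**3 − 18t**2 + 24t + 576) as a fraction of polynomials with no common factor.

(−t**2 + 5t − 6)/(3t + 12)

Apply the Euclidean algorithm:
  t**5 − 6t**4 + 21t**3 − 104t**2 + 300t − 288 = (−(1/3)t + 3)(−3t**4 − 9t**3 − 18t**2 + 24t + 576) + (42t**3 − 42t**2 + 420t − 2016)
  −3t**4 − 9t**3 − 18t**2 + 24t + 576 = (−(1/14)t − 2/7)(42t**3 − 42t**2 + 420t − 2016) + (0)
Last nonzero remainder: 42t**3 − 42t**2 + 420t − 2016. Dividing through by 42 gives the monic gcd t**3 − t**2 + 10t − 48.
Cancel t**3 − t**2 + 10t − 48 from numerator and denominator to get the reduced form.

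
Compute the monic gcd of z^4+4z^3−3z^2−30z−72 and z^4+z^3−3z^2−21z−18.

z^3−3z−18

Repeated division with remainder:
  z^4+4z^3−3z^2−30z−72 = (z^4+z^3−3z^2−21z−18) + (3z^3−9z−54)
  z^4+z^3−3z^2−21z−18 = ((1/3)z+1/3)(3z^3−9z−54) + (0)
Last nonzero remainder: 3z^3−9z−54. Dividing through by 3 gives the monic gcd z^3−3z−18.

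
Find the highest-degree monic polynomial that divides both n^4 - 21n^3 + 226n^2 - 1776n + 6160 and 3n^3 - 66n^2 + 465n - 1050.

n^2 - 17n + 70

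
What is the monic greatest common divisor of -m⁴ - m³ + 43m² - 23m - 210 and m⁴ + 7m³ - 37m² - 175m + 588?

m² + 4m - 21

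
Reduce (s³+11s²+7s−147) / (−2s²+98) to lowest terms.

Apply the Euclidean algorithm:
  s³+11s²+7s−147 = (−(1/2)s−11/2)(−2s²+98) + (56s+392)
  −2s²+98 = (−(1/28)s+1/4)(56s+392) + (0)
Last nonzero remainder: 56s+392. Dividing through by 56 gives the monic gcd s+7.
Cancel s+7 from numerator and denominator to get the reduced form.

(−s²−4s+21)/(2s−14)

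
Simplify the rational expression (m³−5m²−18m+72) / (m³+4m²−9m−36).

(m−6)/(m+3)

Repeated division with remainder:
  m³−5m²−18m+72 = (m³+4m²−9m−36) + (−9m²−9m+108)
  m³+4m²−9m−36 = (−(1/9)m−1/3)(−9m²−9m+108) + (0)
Last nonzero remainder: −9m²−9m+108. Dividing through by −9 gives the monic gcd m²+m−12.
Cancel m²+m−12 from numerator and denominator to get the reduced form.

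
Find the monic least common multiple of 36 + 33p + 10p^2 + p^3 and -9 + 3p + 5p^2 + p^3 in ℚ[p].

-36 + 3p + 23p^2 + 9p^3 + p^4

By polynomial division,
  p^3 + 10p^2 + 33p + 36 = (p^3 + 5p^2 + 3p - 9) + (5p^2 + 30p + 45)
  p^3 + 5p^2 + 3p - 9 = ((1/5)p - 1/5)(5p^2 + 30p + 45) + (0)
Last nonzero remainder: 5p^2 + 30p + 45. Dividing through by 5 gives the monic gcd p^2 + 6p + 9.
Then lcm(f, g) = f·g / gcd(f, g); expanding and making the result monic gives the answer.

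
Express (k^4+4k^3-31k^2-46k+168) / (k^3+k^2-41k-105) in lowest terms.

Euclidean algorithm in ℚ[k]:
  k^4+4k^3-31k^2-46k+168 = (k+3)(k^3+k^2-41k-105) + (7k^2+182k+483)
  k^3+k^2-41k-105 = ((1/7)k-25/7)(7k^2+182k+483) + (540k+1620)
  7k^2+182k+483 = ((7/540)k+161/540)(540k+1620) + (0)
Last nonzero remainder: 540k+1620. Dividing through by 540 gives the monic gcd k+3.
Cancel k+3 from numerator and denominator to get the reduced form.

(k^3+k^2-34k+56)/(k^2-2k-35)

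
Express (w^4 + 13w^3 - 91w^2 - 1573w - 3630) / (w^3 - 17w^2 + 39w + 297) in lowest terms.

Apply the Euclidean algorithm:
  w^4 + 13w^3 - 91w^2 - 1573w - 3630 = (w + 30)(w^3 - 17w^2 + 39w + 297) + (380w^2 - 3040w - 12540)
  w^3 - 17w^2 + 39w + 297 = ((1/380)w - 9/380)(380w^2 - 3040w - 12540) + (0)
Last nonzero remainder: 380w^2 - 3040w - 12540. Dividing through by 380 gives the monic gcd w^2 - 8w - 33.
Cancel w^2 - 8w - 33 from numerator and denominator to get the reduced form.

(w^2 + 21w + 110)/(w - 9)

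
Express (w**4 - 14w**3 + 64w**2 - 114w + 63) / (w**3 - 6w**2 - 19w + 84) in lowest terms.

Repeated division with remainder:
  w**4 - 14w**3 + 64w**2 - 114w + 63 = (w - 8)(w**3 - 6w**2 - 19w + 84) + (35w**2 - 350w + 735)
  w**3 - 6w**2 - 19w + 84 = ((1/35)w + 4/35)(35w**2 - 350w + 735) + (0)
Last nonzero remainder: 35w**2 - 350w + 735. Dividing through by 35 gives the monic gcd w**2 - 10w + 21.
Cancel w**2 - 10w + 21 from numerator and denominator to get the reduced form.

(w**2 - 4w + 3)/(w + 4)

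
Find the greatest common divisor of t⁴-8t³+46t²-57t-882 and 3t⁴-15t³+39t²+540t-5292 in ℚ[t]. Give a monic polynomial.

t³-11t²+79t-294

Apply the Euclidean algorithm:
  t⁴-8t³+46t²-57t-882 = (1/3)(3t⁴-15t³+39t²+540t-5292) + (-3t³+33t²-237t+882)
  3t⁴-15t³+39t²+540t-5292 = (-t-6)(-3t³+33t²-237t+882) + (0)
Last nonzero remainder: -3t³+33t²-237t+882. Dividing through by -3 gives the monic gcd t³-11t²+79t-294.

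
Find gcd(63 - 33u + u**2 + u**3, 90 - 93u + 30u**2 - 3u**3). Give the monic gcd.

-3 + u

Repeated division with remainder:
  u**3 + u**2 - 33u + 63 = (-1/3)(-3u**3 + 30u**2 - 93u + 90) + (11u**2 - 64u + 93)
  -3u**3 + 30u**2 - 93u + 90 = (-(3/11)u + 138/121)(11u**2 - 64u + 93) + ((648/121)u - 1944/121)
  11u**2 - 64u + 93 = ((1331/648)u - 3751/648)((648/121)u - 1944/121) + (0)
Last nonzero remainder: (648/121)u - 1944/121. Dividing through by 648/121 gives the monic gcd u - 3.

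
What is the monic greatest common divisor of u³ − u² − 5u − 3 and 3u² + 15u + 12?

u + 1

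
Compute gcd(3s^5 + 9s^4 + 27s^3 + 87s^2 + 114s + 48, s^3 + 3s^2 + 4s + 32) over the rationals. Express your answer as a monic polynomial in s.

Repeated division with remainder:
  3s^5 + 9s^4 + 27s^3 + 87s^2 + 114s + 48 = (3s^2 + 15)(s^3 + 3s^2 + 4s + 32) + (-54s^2 + 54s - 432)
  s^3 + 3s^2 + 4s + 32 = (-(1/54)s - 2/27)(-54s^2 + 54s - 432) + (0)
Last nonzero remainder: -54s^2 + 54s - 432. Dividing through by -54 gives the monic gcd s^2 - s + 8.

s^2 - s + 8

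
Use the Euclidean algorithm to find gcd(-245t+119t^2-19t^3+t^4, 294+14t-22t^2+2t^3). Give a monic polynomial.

49-14t+t^2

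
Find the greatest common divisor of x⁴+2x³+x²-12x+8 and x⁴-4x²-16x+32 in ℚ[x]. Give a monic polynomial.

x²+4x+8

Apply the Euclidean algorithm:
  x⁴+2x³+x²-12x+8 = (x⁴-4x²-16x+32) + (2x³+5x²+4x-24)
  x⁴-4x²-16x+32 = ((1/2)x-5/4)(2x³+5x²+4x-24) + ((1/4)x²+x+2)
  2x³+5x²+4x-24 = (8x-12)((1/4)x²+x+2) + (0)
Last nonzero remainder: (1/4)x²+x+2. Dividing through by 1/4 gives the monic gcd x²+4x+8.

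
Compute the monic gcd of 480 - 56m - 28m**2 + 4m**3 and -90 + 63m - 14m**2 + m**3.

Apply the Euclidean algorithm:
  4m**3 - 28m**2 - 56m + 480 = (4)(m**3 - 14m**2 + 63m - 90) + (28m**2 - 308m + 840)
  m**3 - 14m**2 + 63m - 90 = ((1/28)m - 3/28)(28m**2 - 308m + 840) + (0)
Last nonzero remainder: 28m**2 - 308m + 840. Dividing through by 28 gives the monic gcd m**2 - 11m + 30.

30 - 11m + m**2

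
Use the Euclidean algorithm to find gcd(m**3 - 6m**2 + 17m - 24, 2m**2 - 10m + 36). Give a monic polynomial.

Apply the Euclidean algorithm:
  m**3 - 6m**2 + 17m - 24 = ((1/2)m - 1/2)(2m**2 - 10m + 36) + (-6m - 6)
  2m**2 - 10m + 36 = (-(1/3)m + 2)(-6m - 6) + (48)
  -6m - 6 = (-(1/8)m - 1/8)(48) + (0)
The last nonzero remainder is the constant 48, so the polynomials are coprime and gcd = 1.

1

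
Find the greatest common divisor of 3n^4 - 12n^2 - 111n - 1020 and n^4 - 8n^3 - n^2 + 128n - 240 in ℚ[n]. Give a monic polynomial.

n^2 - n - 20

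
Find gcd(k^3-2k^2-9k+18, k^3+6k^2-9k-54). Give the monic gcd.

Euclidean algorithm in ℚ[k]:
  k^3-2k^2-9k+18 = (k^3+6k^2-9k-54) + (-8k^2+72)
  k^3+6k^2-9k-54 = (-(1/8)k-3/4)(-8k^2+72) + (0)
Last nonzero remainder: -8k^2+72. Dividing through by -8 gives the monic gcd k^2-9.

k^2-9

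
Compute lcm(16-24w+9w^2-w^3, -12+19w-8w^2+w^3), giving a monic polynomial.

Apply the Euclidean algorithm:
  -w^3+9w^2-24w+16 = (-1)(w^3-8w^2+19w-12) + (w^2-5w+4)
  w^3-8w^2+19w-12 = (w-3)(w^2-5w+4) + (0)
The last nonzero remainder w^2-5w+4 is already monic.
Then lcm(f, g) = f·g / gcd(f, g); expanding and making the result monic gives the answer.

48-88w+51w^2-12w^3+w^4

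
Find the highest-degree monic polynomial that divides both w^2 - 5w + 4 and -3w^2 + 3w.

w - 1

By polynomial division,
  w^2 - 5w + 4 = (-1/3)(-3w^2 + 3w) + (-4w + 4)
  -3w^2 + 3w = ((3/4)w)(-4w + 4) + (0)
Last nonzero remainder: -4w + 4. Dividing through by -4 gives the monic gcd w - 1.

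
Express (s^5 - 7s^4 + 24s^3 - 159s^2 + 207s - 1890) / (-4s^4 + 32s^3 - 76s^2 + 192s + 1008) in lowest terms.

Apply the Euclidean algorithm:
  s^5 - 7s^4 + 24s^3 - 159s^2 + 207s - 1890 = (-(1/4)s - 1/4)(-4s^4 + 32s^3 - 76s^2 + 192s + 1008) + (13s^3 - 130s^2 + 507s - 1638)
  -4s^4 + 32s^3 - 76s^2 + 192s + 1008 = (-(4/13)s - 8/13)(13s^3 - 130s^2 + 507s - 1638) + (0)
Last nonzero remainder: 13s^3 - 130s^2 + 507s - 1638. Dividing through by 13 gives the monic gcd s^3 - 10s^2 + 39s - 126.
Cancel s^3 - 10s^2 + 39s - 126 from numerator and denominator to get the reduced form.

(-s^2 - 3s - 15)/(4s + 8)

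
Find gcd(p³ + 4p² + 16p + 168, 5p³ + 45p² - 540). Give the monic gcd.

p + 6

By polynomial division,
  p³ + 4p² + 16p + 168 = (1/5)(5p³ + 45p² - 540) + (-5p² + 16p + 276)
  5p³ + 45p² - 540 = (-p - 61/5)(-5p² + 16p + 276) + ((2356/5)p + 14136/5)
  -5p² + 16p + 276 = (-(25/2356)p + 115/1178)((2356/5)p + 14136/5) + (0)
Last nonzero remainder: (2356/5)p + 14136/5. Dividing through by 2356/5 gives the monic gcd p + 6.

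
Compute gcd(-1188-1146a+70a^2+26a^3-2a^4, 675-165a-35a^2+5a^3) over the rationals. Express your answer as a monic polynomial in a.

-9+a

Apply the Euclidean algorithm:
  -2a^4+26a^3+70a^2-1146a-1188 = (-(2/5)a+12/5)(5a^3-35a^2-165a+675) + (88a^2-480a-2808)
  5a^3-35a^2-165a+675 = ((5/88)a-85/968)(88a^2-480a-2808) + (-(5760/121)a+51840/121)
  88a^2-480a-2808 = (-(1331/720)a-1573/240)(-(5760/121)a+51840/121) + (0)
Last nonzero remainder: -(5760/121)a+51840/121. Dividing through by -5760/121 gives the monic gcd a-9.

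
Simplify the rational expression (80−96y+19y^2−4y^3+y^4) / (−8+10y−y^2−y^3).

Repeated division with remainder:
  y^4−4y^3+19y^2−96y+80 = (−y+5)(−y^3−y^2+10y−8) + (34y^2−154y+120)
  −y^3−y^2+10y−8 = (−(1/34)y−47/289)(34y^2−154y+120) + (−(3328/289)y+3328/289)
  34y^2−154y+120 = (−(4913/1664)y+4335/416)(−(3328/289)y+3328/289) + (0)
Last nonzero remainder: −(3328/289)y+3328/289. Dividing through by −3328/289 gives the monic gcd y−1.
Cancel y−1 from numerator and denominator to get the reduced form.

(80−16y+3y^2−y^3)/(−8+2y+y^2)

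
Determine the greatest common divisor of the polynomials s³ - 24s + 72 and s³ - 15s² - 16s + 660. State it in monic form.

By polynomial division,
  s³ - 24s + 72 = (s³ - 15s² - 16s + 660) + (15s² - 8s - 588)
  s³ - 15s² - 16s + 660 = ((1/15)s - 217/225)(15s² - 8s - 588) + ((3484/225)s + 6968/75)
  15s² - 8s - 588 = ((3375/3484)s - 11025/1742)((3484/225)s + 6968/75) + (0)
Last nonzero remainder: (3484/225)s + 6968/75. Dividing through by 3484/225 gives the monic gcd s + 6.

s + 6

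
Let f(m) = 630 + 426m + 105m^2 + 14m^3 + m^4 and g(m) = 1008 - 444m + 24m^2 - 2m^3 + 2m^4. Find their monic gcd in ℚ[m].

By polynomial division,
  m^4 + 14m^3 + 105m^2 + 426m + 630 = (1/2)(2m^4 - 2m^3 + 24m^2 - 444m + 1008) + (15m^3 + 93m^2 + 648m + 126)
  2m^4 - 2m^3 + 24m^2 - 444m + 1008 = ((2/15)m - 24/25)(15m^3 + 93m^2 + 648m + 126) + ((672/25)m^2 + (4032/25)m + 28224/25)
  15m^3 + 93m^2 + 648m + 126 = ((125/224)m + 25/224)((672/25)m^2 + (4032/25)m + 28224/25) + (0)
Last nonzero remainder: (672/25)m^2 + (4032/25)m + 28224/25. Dividing through by 672/25 gives the monic gcd m^2 + 6m + 42.

42 + 6m + m^2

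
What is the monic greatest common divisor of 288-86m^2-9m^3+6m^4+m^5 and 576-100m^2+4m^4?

-36-9m+4m^2+m^3

Apply the Euclidean algorithm:
  m^5+6m^4-9m^3-86m^2+288 = ((1/4)m+3/2)(4m^4-100m^2+576) + (16m^3+64m^2-144m-576)
  4m^4-100m^2+576 = ((1/4)m-1)(16m^3+64m^2-144m-576) + (0)
Last nonzero remainder: 16m^3+64m^2-144m-576. Dividing through by 16 gives the monic gcd m^3+4m^2-9m-36.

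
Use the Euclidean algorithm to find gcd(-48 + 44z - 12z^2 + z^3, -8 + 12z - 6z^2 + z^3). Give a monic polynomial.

Euclidean algorithm in ℚ[z]:
  z^3 - 12z^2 + 44z - 48 = (z^3 - 6z^2 + 12z - 8) + (-6z^2 + 32z - 40)
  z^3 - 6z^2 + 12z - 8 = (-(1/6)z + 1/9)(-6z^2 + 32z - 40) + ((16/9)z - 32/9)
  -6z^2 + 32z - 40 = (-(27/8)z + 45/4)((16/9)z - 32/9) + (0)
Last nonzero remainder: (16/9)z - 32/9. Dividing through by 16/9 gives the monic gcd z - 2.

-2 + z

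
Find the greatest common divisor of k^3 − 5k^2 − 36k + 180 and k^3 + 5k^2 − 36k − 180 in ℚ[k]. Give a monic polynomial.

k^2 − 36

Apply the Euclidean algorithm:
  k^3 − 5k^2 − 36k + 180 = (k^3 + 5k^2 − 36k − 180) + (−10k^2 + 360)
  k^3 + 5k^2 − 36k − 180 = (−(1/10)k − 1/2)(−10k^2 + 360) + (0)
Last nonzero remainder: −10k^2 + 360. Dividing through by −10 gives the monic gcd k^2 − 36.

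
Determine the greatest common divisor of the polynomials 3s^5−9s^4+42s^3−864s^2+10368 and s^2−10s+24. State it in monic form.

s^2−10s+24

Apply the Euclidean algorithm:
  3s^5−9s^4+42s^3−864s^2+10368 = (3s^3+21s^2+180s+432)(s^2−10s+24) + (0)
The last nonzero remainder s^2−10s+24 is already monic.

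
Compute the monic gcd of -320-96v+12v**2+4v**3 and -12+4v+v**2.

1

Euclidean algorithm in ℚ[v]:
  4v**3+12v**2-96v-320 = (4v-4)(v**2+4v-12) + (-32v-368)
  v**2+4v-12 = (-(1/32)v+15/64)(-32v-368) + (297/4)
  -32v-368 = (-(128/297)v-1472/297)(297/4) + (0)
The last nonzero remainder is the constant 297/4, so the polynomials are coprime and gcd = 1.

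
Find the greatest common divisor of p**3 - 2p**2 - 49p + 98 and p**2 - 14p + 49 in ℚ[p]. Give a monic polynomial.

Repeated division with remainder:
  p**3 - 2p**2 - 49p + 98 = (p + 12)(p**2 - 14p + 49) + (70p - 490)
  p**2 - 14p + 49 = ((1/70)p - 1/10)(70p - 490) + (0)
Last nonzero remainder: 70p - 490. Dividing through by 70 gives the monic gcd p - 7.

p - 7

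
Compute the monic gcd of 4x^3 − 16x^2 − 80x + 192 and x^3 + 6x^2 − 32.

x^2 + 2x − 8

Euclidean algorithm in ℚ[x]:
  4x^3 − 16x^2 − 80x + 192 = (4)(x^3 + 6x^2 − 32) + (−40x^2 − 80x + 320)
  x^3 + 6x^2 − 32 = (−(1/40)x − 1/10)(−40x^2 − 80x + 320) + (0)
Last nonzero remainder: −40x^2 − 80x + 320. Dividing through by −40 gives the monic gcd x^2 + 2x − 8.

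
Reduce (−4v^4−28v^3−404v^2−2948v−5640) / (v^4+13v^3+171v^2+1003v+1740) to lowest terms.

Repeated division with remainder:
  −4v^4−28v^3−404v^2−2948v−5640 = (−4)(v^4+13v^3+171v^2+1003v+1740) + (24v^3+280v^2+1064v+1320)
  v^4+13v^3+171v^2+1003v+1740 = ((1/24)v+1/18)(24v^3+280v^2+1064v+1320) + ((1000/9)v^2+(8000/9)v+5000/3)
  24v^3+280v^2+1064v+1320 = ((27/125)v+99/125)((1000/9)v^2+(8000/9)v+5000/3) + (0)
Last nonzero remainder: (1000/9)v^2+(8000/9)v+5000/3. Dividing through by 1000/9 gives the monic gcd v^2+8v+15.
Cancel v^2+8v+15 from numerator and denominator to get the reduced form.

(−4v^2+4v−376)/(v^2+5v+116)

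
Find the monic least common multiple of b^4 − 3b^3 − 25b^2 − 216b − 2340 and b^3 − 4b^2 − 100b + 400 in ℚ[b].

b^6 + 3b^5 − 83b^4 − 246b^3 − 2636b^2 − 5400b + 93600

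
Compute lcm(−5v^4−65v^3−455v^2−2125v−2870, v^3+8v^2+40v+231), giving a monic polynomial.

v^6+14v^5+137v^4+945v^3+4002v^2+14599v+18942

Euclidean algorithm in ℚ[v]:
  −5v^4−65v^3−455v^2−2125v−2870 = (−5v−25)(v^3+8v^2+40v+231) + (−55v^2+30v+2905)
  v^3+8v^2+40v+231 = (−(1/55)v−94/605)(−55v^2+30v+2905) + ((11795/121)v+82565/121)
  −55v^2+30v+2905 = (−(1331/2359)v+10043/2359)((11795/121)v+82565/121) + (0)
Last nonzero remainder: (11795/121)v+82565/121. Dividing through by 11795/121 gives the monic gcd v+7.
Then lcm(f, g) = f·g / gcd(f, g); expanding and making the result monic gives the answer.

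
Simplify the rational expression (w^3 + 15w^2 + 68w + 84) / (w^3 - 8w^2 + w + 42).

Repeated division with remainder:
  w^3 + 15w^2 + 68w + 84 = (w^3 - 8w^2 + w + 42) + (23w^2 + 67w + 42)
  w^3 - 8w^2 + w + 42 = ((1/23)w - 251/529)(23w^2 + 67w + 42) + ((16380/529)w + 32760/529)
  23w^2 + 67w + 42 = ((12167/16380)w + 529/780)((16380/529)w + 32760/529) + (0)
Last nonzero remainder: (16380/529)w + 32760/529. Dividing through by 16380/529 gives the monic gcd w + 2.
Cancel w + 2 from numerator and denominator to get the reduced form.

(w^2 + 13w + 42)/(w^2 - 10w + 21)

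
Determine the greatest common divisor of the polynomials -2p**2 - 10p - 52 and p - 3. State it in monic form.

Apply the Euclidean algorithm:
  -2p**2 - 10p - 52 = (-2p - 16)(p - 3) + (-100)
  p - 3 = (-(1/100)p + 3/100)(-100) + (0)
The last nonzero remainder is the constant -100, so the polynomials are coprime and gcd = 1.

1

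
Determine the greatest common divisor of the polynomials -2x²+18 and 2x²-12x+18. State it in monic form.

Repeated division with remainder:
  -2x²+18 = (-1)(2x²-12x+18) + (-12x+36)
  2x²-12x+18 = (-(1/6)x+1/2)(-12x+36) + (0)
Last nonzero remainder: -12x+36. Dividing through by -12 gives the monic gcd x-3.

x-3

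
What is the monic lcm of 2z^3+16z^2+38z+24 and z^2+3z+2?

Apply the Euclidean algorithm:
  2z^3+16z^2+38z+24 = (2z+10)(z^2+3z+2) + (4z+4)
  z^2+3z+2 = ((1/4)z+1/2)(4z+4) + (0)
Last nonzero remainder: 4z+4. Dividing through by 4 gives the monic gcd z+1.
Then lcm(f, g) = f·g / gcd(f, g); expanding and making the result monic gives the answer.

z^4+10z^3+35z^2+50z+24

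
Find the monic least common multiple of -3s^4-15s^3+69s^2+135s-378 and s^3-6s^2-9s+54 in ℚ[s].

Euclidean algorithm in ℚ[s]:
  -3s^4-15s^3+69s^2+135s-378 = (-3s-33)(s^3-6s^2-9s+54) + (-156s^2+1404)
  s^3-6s^2-9s+54 = (-(1/156)s+1/26)(-156s^2+1404) + (0)
Last nonzero remainder: -156s^2+1404. Dividing through by -156 gives the monic gcd s^2-9.
Then lcm(f, g) = f·g / gcd(f, g); expanding and making the result monic gives the answer.

s^5-s^4-53s^3+93s^2+396s-756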